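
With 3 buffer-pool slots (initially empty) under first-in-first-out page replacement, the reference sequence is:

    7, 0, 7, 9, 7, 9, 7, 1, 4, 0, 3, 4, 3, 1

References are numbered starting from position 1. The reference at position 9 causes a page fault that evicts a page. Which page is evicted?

0

pos 1: 7 → fault, frames (7)
pos 2: 0 → fault, frames (7 0)
pos 3: 7 → hit
pos 4: 9 → fault, frames (7 0 9)
pos 5: 7 → hit
pos 6: 9 → hit
pos 7: 7 → hit
pos 8: 1 → fault, evict 7, frames (0 9 1)
pos 9: 4 → fault, evict 0, frames (9 1 4)
At position 9, page 0 is evicted.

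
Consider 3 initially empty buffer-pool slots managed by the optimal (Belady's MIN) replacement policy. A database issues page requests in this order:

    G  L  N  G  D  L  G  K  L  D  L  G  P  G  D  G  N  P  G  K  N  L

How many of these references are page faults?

G → fault, frames (G)
L → fault, frames (G L)
N → fault, frames (G L N)
G → hit
D → fault, evict N, frames (G L D)
L → hit
G → hit
K → fault, evict G, frames (L D K)
L → hit
D → hit
L → hit
G → fault, evict L, frames (D K G)
P → fault, evict K, frames (D G P)
G → hit
D → hit
G → hit
N → fault, evict D, frames (G P N)
P → hit
G → hit
K → fault, evict P, frames (G N K)
N → hit
L → fault, evict K, frames (G N L)
Page faults: 10.

10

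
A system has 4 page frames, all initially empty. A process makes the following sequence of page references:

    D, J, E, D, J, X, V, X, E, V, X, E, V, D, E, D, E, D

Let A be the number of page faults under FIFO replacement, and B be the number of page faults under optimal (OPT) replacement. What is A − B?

Under FIFO: F F F . . F F . . . . . . F . . . . → 6 faults.
Under OPT: F F F . . F F . . . . . . . . . . . → 5 faults.
A − B = 6 − 5 = 1.

1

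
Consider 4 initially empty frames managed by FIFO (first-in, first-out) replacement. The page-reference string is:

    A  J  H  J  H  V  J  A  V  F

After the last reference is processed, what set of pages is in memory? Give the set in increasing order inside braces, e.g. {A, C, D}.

A -> fault, frames {A}
J -> fault, frames {A,J}
H -> fault, frames {A,J,H}
J -> hit
H -> hit
V -> fault, frames {A,J,H,V}
J -> hit
A -> hit
V -> hit
F -> fault, evict A, frames {J,H,V,F}

{F, H, J, V}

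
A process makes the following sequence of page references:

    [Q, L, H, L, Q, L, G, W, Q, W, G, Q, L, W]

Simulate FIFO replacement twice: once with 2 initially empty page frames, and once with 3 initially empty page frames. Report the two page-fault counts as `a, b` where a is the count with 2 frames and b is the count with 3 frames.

11, 7

2 frames: F F F . F F F F F . F . F F → 11 faults.
3 frames: F F F . . . F F F . . . F . → 7 faults.
7 < 11: adding a frame reduced faults, as is typical.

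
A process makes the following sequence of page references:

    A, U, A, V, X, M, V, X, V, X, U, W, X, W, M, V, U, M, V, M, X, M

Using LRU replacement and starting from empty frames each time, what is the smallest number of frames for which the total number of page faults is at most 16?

f=1: 22 faults
f=2: 16 faults
f=3: 11 faults
f=4: 11 faults
f=5: 6 faults
f=6: 6 faults
Smallest f with faults ≤ 16 is 2.

2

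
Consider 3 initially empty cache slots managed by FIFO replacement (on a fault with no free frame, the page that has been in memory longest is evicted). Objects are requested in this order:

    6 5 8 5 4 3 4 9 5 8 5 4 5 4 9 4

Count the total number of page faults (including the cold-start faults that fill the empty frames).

6: miss, frames [6]
5: miss, frames [6, 5]
8: miss, frames [6, 5, 8]
5: hit
4: miss, evict 6, frames [5, 8, 4]
3: miss, evict 5, frames [8, 4, 3]
4: hit
9: miss, evict 8, frames [4, 3, 9]
5: miss, evict 4, frames [3, 9, 5]
8: miss, evict 3, frames [9, 5, 8]
5: hit
4: miss, evict 9, frames [5, 8, 4]
5: hit
4: hit
9: miss, evict 5, frames [8, 4, 9]
4: hit
Page faults: 10.

10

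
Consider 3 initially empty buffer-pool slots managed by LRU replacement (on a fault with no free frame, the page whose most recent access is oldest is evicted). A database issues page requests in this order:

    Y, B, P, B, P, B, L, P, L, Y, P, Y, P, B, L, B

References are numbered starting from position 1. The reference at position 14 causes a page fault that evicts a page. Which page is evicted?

L

pos 1: Y: fault, frames {Y}
pos 2: B: fault, frames {Y,B}
pos 3: P: fault, frames {Y,B,P}
pos 4: B: hit
pos 5: P: hit
pos 6: B: hit
pos 7: L: fault, evict Y, frames {P,B,L}
pos 8: P: hit
pos 9: L: hit
pos 10: Y: fault, evict B, frames {P,L,Y}
pos 11: P: hit
pos 12: Y: hit
pos 13: P: hit
pos 14: B: fault, evict L, frames {Y,P,B}
At position 14, page L is evicted.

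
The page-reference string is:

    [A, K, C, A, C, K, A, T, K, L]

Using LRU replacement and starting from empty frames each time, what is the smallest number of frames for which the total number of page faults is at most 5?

3

f=1: 10 faults
f=2: 9 faults
f=3: 5 faults
f=4: 5 faults
f=5: 5 faults
Smallest f with faults ≤ 5 is 3.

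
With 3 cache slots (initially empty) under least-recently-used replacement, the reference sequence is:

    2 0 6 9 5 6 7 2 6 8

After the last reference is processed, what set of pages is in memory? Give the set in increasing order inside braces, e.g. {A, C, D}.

{2, 6, 8}

2 → fault, frames {2}
0 → fault, frames {2,0}
6 → fault, frames {2,0,6}
9 → fault, evict 2, frames {0,6,9}
5 → fault, evict 0, frames {6,9,5}
6 → hit
7 → fault, evict 9, frames {5,6,7}
2 → fault, evict 5, frames {6,7,2}
6 → hit
8 → fault, evict 7, frames {2,6,8}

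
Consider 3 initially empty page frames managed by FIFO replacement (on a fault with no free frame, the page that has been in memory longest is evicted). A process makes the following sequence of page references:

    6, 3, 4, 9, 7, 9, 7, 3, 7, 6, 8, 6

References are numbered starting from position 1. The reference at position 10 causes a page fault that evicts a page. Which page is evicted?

9

pos 1: 6: miss, frames {6}
pos 2: 3: miss, frames {6,3}
pos 3: 4: miss, frames {6,3,4}
pos 4: 9: miss, evict 6, frames {3,4,9}
pos 5: 7: miss, evict 3, frames {4,9,7}
pos 6: 9: hit
pos 7: 7: hit
pos 8: 3: miss, evict 4, frames {9,7,3}
pos 9: 7: hit
pos 10: 6: miss, evict 9, frames {7,3,6}
At position 10, page 9 is evicted.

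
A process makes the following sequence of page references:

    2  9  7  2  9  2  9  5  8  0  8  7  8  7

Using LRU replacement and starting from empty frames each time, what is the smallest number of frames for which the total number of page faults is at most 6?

6

f=1: 14 faults
f=2: 9 faults
f=3: 7 faults
f=4: 7 faults
f=5: 7 faults
f=6: 6 faults
Smallest f with faults ≤ 6 is 6.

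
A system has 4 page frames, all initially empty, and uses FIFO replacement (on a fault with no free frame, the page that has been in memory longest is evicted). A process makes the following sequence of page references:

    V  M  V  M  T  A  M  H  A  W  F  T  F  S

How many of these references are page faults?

V → fault, frames (V)
M → fault, frames (V M)
V → hit
M → hit
T → fault, frames (V M T)
A → fault, frames (V M T A)
M → hit
H → fault, evict V, frames (M T A H)
A → hit
W → fault, evict M, frames (T A H W)
F → fault, evict T, frames (A H W F)
T → fault, evict A, frames (H W F T)
F → hit
S → fault, evict H, frames (W F T S)
Page faults: 9.

9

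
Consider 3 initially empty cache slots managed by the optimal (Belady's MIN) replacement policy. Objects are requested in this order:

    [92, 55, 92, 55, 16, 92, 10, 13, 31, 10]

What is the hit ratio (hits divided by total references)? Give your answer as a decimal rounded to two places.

92 -> fault, frames (92)
55 -> fault, frames (92 55)
92 -> hit
55 -> hit
16 -> fault, frames (92 55 16)
92 -> hit
10 -> fault, evict 16, frames (92 55 10)
13 -> fault, evict 55, frames (92 10 13)
31 -> fault, evict 13, frames (92 10 31)
10 -> hit
Hits: 4 of 10 references → 4/10 = 0.4000.

0.40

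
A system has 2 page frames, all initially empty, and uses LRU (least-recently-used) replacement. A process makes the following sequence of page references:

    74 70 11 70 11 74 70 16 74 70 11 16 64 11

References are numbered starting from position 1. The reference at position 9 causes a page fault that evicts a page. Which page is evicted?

70

pos 1: 74 → miss, frames [74]
pos 2: 70 → miss, frames [74, 70]
pos 3: 11 → miss, evict 74, frames [70, 11]
pos 4: 70 → hit
pos 5: 11 → hit
pos 6: 74 → miss, evict 70, frames [11, 74]
pos 7: 70 → miss, evict 11, frames [74, 70]
pos 8: 16 → miss, evict 74, frames [70, 16]
pos 9: 74 → miss, evict 70, frames [16, 74]
At position 9, page 70 is evicted.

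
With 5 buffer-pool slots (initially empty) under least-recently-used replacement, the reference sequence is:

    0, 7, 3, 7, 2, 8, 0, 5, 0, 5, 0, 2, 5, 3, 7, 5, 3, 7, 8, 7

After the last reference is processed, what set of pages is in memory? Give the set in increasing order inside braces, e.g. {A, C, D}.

{2, 3, 5, 7, 8}

0 -> miss, frames [0]
7 -> miss, frames [0, 7]
3 -> miss, frames [0, 7, 3]
7 -> hit
2 -> miss, frames [0, 3, 7, 2]
8 -> miss, frames [0, 3, 7, 2, 8]
0 -> hit
5 -> miss, evict 3, frames [7, 2, 8, 0, 5]
0 -> hit
5 -> hit
0 -> hit
2 -> hit
5 -> hit
3 -> miss, evict 7, frames [8, 0, 2, 5, 3]
7 -> miss, evict 8, frames [0, 2, 5, 3, 7]
5 -> hit
3 -> hit
7 -> hit
8 -> miss, evict 0, frames [2, 5, 3, 7, 8]
7 -> hit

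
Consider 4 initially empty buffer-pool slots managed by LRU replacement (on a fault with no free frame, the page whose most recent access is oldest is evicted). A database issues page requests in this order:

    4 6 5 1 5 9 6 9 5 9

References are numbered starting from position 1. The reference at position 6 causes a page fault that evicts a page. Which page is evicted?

4

pos 1: 4 -> miss, frames [4]
pos 2: 6 -> miss, frames [4, 6]
pos 3: 5 -> miss, frames [4, 6, 5]
pos 4: 1 -> miss, frames [4, 6, 5, 1]
pos 5: 5 -> hit
pos 6: 9 -> miss, evict 4, frames [6, 1, 5, 9]
At position 6, page 4 is evicted.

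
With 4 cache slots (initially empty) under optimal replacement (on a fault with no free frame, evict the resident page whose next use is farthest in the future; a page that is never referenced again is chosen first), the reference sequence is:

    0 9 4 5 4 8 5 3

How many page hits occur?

0 → fault, frames {0}
9 → fault, frames {0,9}
4 → fault, frames {0,9,4}
5 → fault, frames {0,9,4,5}
4 → hit
8 → fault, evict 4, frames {0,9,5,8}
5 → hit
3 → fault, evict 8, frames {0,9,5,3}
Hits: 2.

2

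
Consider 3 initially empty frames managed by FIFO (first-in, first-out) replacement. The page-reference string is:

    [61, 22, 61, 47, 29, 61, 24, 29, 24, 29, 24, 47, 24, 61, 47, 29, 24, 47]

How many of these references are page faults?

61 -> fault, frames (61)
22 -> fault, frames (61 22)
61 -> hit
47 -> fault, frames (61 22 47)
29 -> fault, evict 61, frames (22 47 29)
61 -> fault, evict 22, frames (47 29 61)
24 -> fault, evict 47, frames (29 61 24)
29 -> hit
24 -> hit
29 -> hit
24 -> hit
47 -> fault, evict 29, frames (61 24 47)
24 -> hit
61 -> hit
47 -> hit
29 -> fault, evict 61, frames (24 47 29)
24 -> hit
47 -> hit
Page faults: 8.

8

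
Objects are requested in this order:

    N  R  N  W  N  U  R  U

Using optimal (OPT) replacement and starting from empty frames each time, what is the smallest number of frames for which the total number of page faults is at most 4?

f=1: 8 faults
f=2: 5 faults
f=3: 4 faults
f=4: 4 faults
Smallest f with faults ≤ 4 is 3.

3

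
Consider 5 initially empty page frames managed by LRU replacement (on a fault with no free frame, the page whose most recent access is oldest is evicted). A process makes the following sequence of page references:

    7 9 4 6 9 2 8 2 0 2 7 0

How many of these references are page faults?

7: miss, frames {7}
9: miss, frames {7,9}
4: miss, frames {7,9,4}
6: miss, frames {7,9,4,6}
9: hit
2: miss, frames {7,4,6,9,2}
8: miss, evict 7, frames {4,6,9,2,8}
2: hit
0: miss, evict 4, frames {6,9,8,2,0}
2: hit
7: miss, evict 6, frames {9,8,0,2,7}
0: hit
Page faults: 8.

8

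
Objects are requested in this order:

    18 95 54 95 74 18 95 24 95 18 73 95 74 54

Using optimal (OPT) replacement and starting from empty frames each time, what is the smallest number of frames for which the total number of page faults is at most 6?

f=1: 14 faults
f=2: 10 faults
f=3: 8 faults
f=4: 7 faults
f=5: 6 faults
f=6: 6 faults
Smallest f with faults ≤ 6 is 5.

5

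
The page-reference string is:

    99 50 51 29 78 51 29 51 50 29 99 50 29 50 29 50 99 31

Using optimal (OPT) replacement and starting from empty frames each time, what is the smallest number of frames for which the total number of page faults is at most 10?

3

f=1: 18 faults
f=2: 11 faults
f=3: 8 faults
f=4: 7 faults
f=5: 6 faults
f=6: 6 faults
Smallest f with faults ≤ 10 is 3.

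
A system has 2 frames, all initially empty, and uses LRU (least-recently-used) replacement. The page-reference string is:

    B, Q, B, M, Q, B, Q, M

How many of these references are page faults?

6

B: fault, frames (B)
Q: fault, frames (B Q)
B: hit
M: fault, evict Q, frames (B M)
Q: fault, evict B, frames (M Q)
B: fault, evict M, frames (Q B)
Q: hit
M: fault, evict B, frames (Q M)
Page faults: 6.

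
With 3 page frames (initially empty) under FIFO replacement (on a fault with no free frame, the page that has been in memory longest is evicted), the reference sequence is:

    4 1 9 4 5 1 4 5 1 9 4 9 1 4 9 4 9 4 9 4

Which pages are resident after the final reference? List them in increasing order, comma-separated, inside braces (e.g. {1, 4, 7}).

{1, 4, 9}

4: fault, frames [4]
1: fault, frames [4, 1]
9: fault, frames [4, 1, 9]
4: hit
5: fault, evict 4, frames [1, 9, 5]
1: hit
4: fault, evict 1, frames [9, 5, 4]
5: hit
1: fault, evict 9, frames [5, 4, 1]
9: fault, evict 5, frames [4, 1, 9]
4: hit
9: hit
1: hit
4: hit
9: hit
4: hit
9: hit
4: hit
9: hit
4: hit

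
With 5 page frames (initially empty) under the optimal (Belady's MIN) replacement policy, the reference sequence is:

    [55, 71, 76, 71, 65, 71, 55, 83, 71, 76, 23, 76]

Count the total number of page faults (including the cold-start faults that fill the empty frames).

6

55 -> fault, frames [55]
71 -> fault, frames [55, 71]
76 -> fault, frames [55, 71, 76]
71 -> hit
65 -> fault, frames [55, 71, 76, 65]
71 -> hit
55 -> hit
83 -> fault, frames [55, 71, 76, 65, 83]
71 -> hit
76 -> hit
23 -> fault, evict 83, frames [55, 71, 76, 65, 23]
76 -> hit
Page faults: 6.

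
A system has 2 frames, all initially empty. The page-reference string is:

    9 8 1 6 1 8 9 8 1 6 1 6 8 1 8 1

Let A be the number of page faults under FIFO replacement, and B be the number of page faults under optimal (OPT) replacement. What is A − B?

Under FIFO: F F F F . F F . F F . . F F . . → 10 faults.
Under OPT: F F F F . F F . F F . . F . . . → 9 faults.
A − B = 10 − 9 = 1.

1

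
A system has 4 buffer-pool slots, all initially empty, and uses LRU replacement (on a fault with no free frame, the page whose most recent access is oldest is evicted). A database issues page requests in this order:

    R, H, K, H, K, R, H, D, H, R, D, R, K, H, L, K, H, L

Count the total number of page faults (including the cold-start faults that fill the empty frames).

5

R: miss, frames {R}
H: miss, frames {R,H}
K: miss, frames {R,H,K}
H: hit
K: hit
R: hit
H: hit
D: miss, frames {K,R,H,D}
H: hit
R: hit
D: hit
R: hit
K: hit
H: hit
L: miss, evict D, frames {R,K,H,L}
K: hit
H: hit
L: hit
Page faults: 5.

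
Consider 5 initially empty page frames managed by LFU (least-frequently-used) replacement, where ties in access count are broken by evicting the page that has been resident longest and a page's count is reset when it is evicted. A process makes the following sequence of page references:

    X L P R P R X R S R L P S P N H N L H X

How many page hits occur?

X: miss, frames [X]
L: miss, frames [X, L]
P: miss, frames [X, L, P]
R: miss, frames [X, L, P, R]
P: hit
R: hit
X: hit
R: hit
S: miss, frames [X, L, P, R, S]
R: hit
L: hit
P: hit
S: hit
P: hit
N: miss, evict X, frames [L, P, R, S, N]
H: miss, evict N, frames [L, P, R, S, H]
N: miss, evict H, frames [L, P, R, S, N]
L: hit
H: miss, evict N, frames [L, P, R, S, H]
X: miss, evict H, frames [L, P, R, S, X]
Hits: 10.

10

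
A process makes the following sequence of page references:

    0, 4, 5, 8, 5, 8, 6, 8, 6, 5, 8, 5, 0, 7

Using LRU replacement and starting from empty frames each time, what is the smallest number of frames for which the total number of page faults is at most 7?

3

f=1: 14 faults
f=2: 9 faults
f=3: 7 faults
f=4: 7 faults
f=5: 6 faults
f=6: 6 faults
Smallest f with faults ≤ 7 is 3.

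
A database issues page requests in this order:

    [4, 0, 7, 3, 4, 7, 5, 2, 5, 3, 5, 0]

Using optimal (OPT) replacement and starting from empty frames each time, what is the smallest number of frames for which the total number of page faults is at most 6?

f=1: 12 faults
f=2: 9 faults
f=3: 7 faults
f=4: 6 faults
f=5: 6 faults
f=6: 6 faults
Smallest f with faults ≤ 6 is 4.

4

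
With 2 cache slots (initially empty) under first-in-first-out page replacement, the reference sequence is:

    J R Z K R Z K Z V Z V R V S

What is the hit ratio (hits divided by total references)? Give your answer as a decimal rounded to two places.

J: miss, frames [J]
R: miss, frames [J, R]
Z: miss, evict J, frames [R, Z]
K: miss, evict R, frames [Z, K]
R: miss, evict Z, frames [K, R]
Z: miss, evict K, frames [R, Z]
K: miss, evict R, frames [Z, K]
Z: hit
V: miss, evict Z, frames [K, V]
Z: miss, evict K, frames [V, Z]
V: hit
R: miss, evict V, frames [Z, R]
V: miss, evict Z, frames [R, V]
S: miss, evict R, frames [V, S]
Hits: 2 of 14 references → 2/14 = 0.1429.

0.14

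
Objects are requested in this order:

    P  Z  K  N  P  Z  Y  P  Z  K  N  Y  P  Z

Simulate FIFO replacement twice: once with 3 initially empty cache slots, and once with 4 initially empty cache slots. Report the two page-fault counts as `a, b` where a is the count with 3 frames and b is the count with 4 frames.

11, 12

3 frames: F F F F F F F . . F F . F F → 11 faults.
4 frames: F F F F . . F F F F F F F F → 12 faults.
12 > 11: adding a frame increased faults — Belady's anomaly.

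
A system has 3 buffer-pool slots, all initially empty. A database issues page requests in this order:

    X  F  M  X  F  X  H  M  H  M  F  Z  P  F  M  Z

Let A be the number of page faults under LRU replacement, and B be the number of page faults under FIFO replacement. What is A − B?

Under LRU: F F F . . . F F . . F F F . F F → 10 faults.
Under FIFO: F F F . . . F . . . . F F F F F → 9 faults.
A − B = 10 − 9 = 1.

1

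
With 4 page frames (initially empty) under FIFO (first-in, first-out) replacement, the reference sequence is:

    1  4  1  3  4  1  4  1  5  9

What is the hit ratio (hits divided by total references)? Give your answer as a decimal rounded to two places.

1: miss, frames [1]
4: miss, frames [1, 4]
1: hit
3: miss, frames [1, 4, 3]
4: hit
1: hit
4: hit
1: hit
5: miss, frames [1, 4, 3, 5]
9: miss, evict 1, frames [4, 3, 5, 9]
Hits: 5 of 10 references → 5/10 = 0.5000.

0.50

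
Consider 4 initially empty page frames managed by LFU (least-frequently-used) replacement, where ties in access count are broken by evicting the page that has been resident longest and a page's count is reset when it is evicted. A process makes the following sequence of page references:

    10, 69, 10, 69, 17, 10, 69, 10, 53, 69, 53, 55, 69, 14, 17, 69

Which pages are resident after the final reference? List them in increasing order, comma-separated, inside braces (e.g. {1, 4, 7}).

{10, 17, 53, 69}

10 → miss, frames {10}
69 → miss, frames {10,69}
10 → hit
69 → hit
17 → miss, frames {10,69,17}
10 → hit
69 → hit
10 → hit
53 → miss, frames {10,69,17,53}
69 → hit
53 → hit
55 → miss, evict 17, frames {10,69,53,55}
69 → hit
14 → miss, evict 55, frames {10,69,53,14}
17 → miss, evict 14, frames {10,69,53,17}
69 → hit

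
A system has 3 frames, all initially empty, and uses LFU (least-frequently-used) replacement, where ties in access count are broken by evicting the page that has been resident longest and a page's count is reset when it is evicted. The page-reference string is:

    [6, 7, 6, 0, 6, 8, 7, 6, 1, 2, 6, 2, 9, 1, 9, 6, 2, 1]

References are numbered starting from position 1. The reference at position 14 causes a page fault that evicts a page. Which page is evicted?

pos 1: 6 → miss, frames [6]
pos 2: 7 → miss, frames [6, 7]
pos 3: 6 → hit
pos 4: 0 → miss, frames [6, 7, 0]
pos 5: 6 → hit
pos 6: 8 → miss, evict 7, frames [6, 0, 8]
pos 7: 7 → miss, evict 0, frames [6, 8, 7]
pos 8: 6 → hit
pos 9: 1 → miss, evict 8, frames [6, 7, 1]
pos 10: 2 → miss, evict 7, frames [6, 1, 2]
pos 11: 6 → hit
pos 12: 2 → hit
pos 13: 9 → miss, evict 1, frames [6, 2, 9]
pos 14: 1 → miss, evict 9, frames [6, 2, 1]
At position 14, page 9 is evicted.

9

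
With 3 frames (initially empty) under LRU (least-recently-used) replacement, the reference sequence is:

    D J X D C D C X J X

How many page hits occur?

D: fault, frames {D}
J: fault, frames {D,J}
X: fault, frames {D,J,X}
D: hit
C: fault, evict J, frames {X,D,C}
D: hit
C: hit
X: hit
J: fault, evict D, frames {C,X,J}
X: hit
Hits: 5.

5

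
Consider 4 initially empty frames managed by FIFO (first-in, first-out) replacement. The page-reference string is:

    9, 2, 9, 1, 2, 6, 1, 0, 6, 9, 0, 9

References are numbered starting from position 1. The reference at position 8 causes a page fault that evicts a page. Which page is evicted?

9

pos 1: 9: miss, frames (9)
pos 2: 2: miss, frames (9 2)
pos 3: 9: hit
pos 4: 1: miss, frames (9 2 1)
pos 5: 2: hit
pos 6: 6: miss, frames (9 2 1 6)
pos 7: 1: hit
pos 8: 0: miss, evict 9, frames (2 1 6 0)
At position 8, page 9 is evicted.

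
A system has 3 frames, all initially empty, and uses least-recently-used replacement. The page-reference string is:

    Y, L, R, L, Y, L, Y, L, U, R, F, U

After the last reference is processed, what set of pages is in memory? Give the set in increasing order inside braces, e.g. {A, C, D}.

{F, R, U}

Y → miss, frames {Y}
L → miss, frames {Y,L}
R → miss, frames {Y,L,R}
L → hit
Y → hit
L → hit
Y → hit
L → hit
U → miss, evict R, frames {Y,L,U}
R → miss, evict Y, frames {L,U,R}
F → miss, evict L, frames {U,R,F}
U → hit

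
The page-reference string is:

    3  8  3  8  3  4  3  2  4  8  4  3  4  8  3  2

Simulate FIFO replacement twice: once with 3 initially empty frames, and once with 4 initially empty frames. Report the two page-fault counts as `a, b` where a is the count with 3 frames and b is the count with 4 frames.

3 frames: F F . . . F . F . . . F . F . . → 6 faults.
4 frames: F F . . . F . F . . . . . . . . → 4 faults.
4 < 6: adding a frame reduced faults, as is typical.

6, 4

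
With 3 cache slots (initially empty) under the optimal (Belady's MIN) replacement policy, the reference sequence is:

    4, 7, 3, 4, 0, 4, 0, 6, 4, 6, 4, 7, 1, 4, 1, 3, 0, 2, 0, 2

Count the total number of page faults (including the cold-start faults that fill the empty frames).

4 → miss, frames (4)
7 → miss, frames (4 7)
3 → miss, frames (4 7 3)
4 → hit
0 → miss, evict 3, frames (4 7 0)
4 → hit
0 → hit
6 → miss, evict 0, frames (4 7 6)
4 → hit
6 → hit
4 → hit
7 → hit
1 → miss, evict 6, frames (4 7 1)
4 → hit
1 → hit
3 → miss, evict 1, frames (4 7 3)
0 → miss, evict 3, frames (4 7 0)
2 → miss, evict 7, frames (4 0 2)
0 → hit
2 → hit
Page faults: 9.

9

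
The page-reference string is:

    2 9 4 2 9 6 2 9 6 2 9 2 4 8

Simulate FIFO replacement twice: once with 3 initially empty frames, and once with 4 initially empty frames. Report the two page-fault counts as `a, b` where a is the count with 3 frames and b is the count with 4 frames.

8, 5

3 frames: F F F . . F F F . . . . F F → 8 faults.
4 frames: F F F . . F . . . . . . . F → 5 faults.
5 < 8: adding a frame reduced faults, as is typical.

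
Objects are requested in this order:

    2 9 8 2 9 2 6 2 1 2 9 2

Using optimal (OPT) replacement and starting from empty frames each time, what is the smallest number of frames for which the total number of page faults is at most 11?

f=1: 12 faults
f=2: 7 faults
f=3: 5 faults
f=4: 5 faults
f=5: 5 faults
Smallest f with faults ≤ 11 is 2.

2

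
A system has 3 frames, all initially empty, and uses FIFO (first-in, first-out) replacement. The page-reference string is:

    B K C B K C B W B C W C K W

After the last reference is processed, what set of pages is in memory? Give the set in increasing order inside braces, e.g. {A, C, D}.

{B, K, W}

B -> fault, frames (B)
K -> fault, frames (B K)
C -> fault, frames (B K C)
B -> hit
K -> hit
C -> hit
B -> hit
W -> fault, evict B, frames (K C W)
B -> fault, evict K, frames (C W B)
C -> hit
W -> hit
C -> hit
K -> fault, evict C, frames (W B K)
W -> hit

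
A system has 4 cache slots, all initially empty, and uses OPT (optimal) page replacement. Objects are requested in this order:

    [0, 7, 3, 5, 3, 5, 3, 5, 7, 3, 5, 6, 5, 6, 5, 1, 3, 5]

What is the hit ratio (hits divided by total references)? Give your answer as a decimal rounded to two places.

0 -> fault, frames [0]
7 -> fault, frames [0, 7]
3 -> fault, frames [0, 7, 3]
5 -> fault, frames [0, 7, 3, 5]
3 -> hit
5 -> hit
3 -> hit
5 -> hit
7 -> hit
3 -> hit
5 -> hit
6 -> fault, evict 7, frames [0, 3, 5, 6]
5 -> hit
6 -> hit
5 -> hit
1 -> fault, evict 6, frames [0, 3, 5, 1]
3 -> hit
5 -> hit
Hits: 12 of 18 references → 12/18 = 0.6667.

0.67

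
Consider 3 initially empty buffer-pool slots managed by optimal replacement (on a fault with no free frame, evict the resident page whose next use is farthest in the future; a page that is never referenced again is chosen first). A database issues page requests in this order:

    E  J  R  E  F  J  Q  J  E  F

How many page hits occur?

E -> fault, frames (E)
J -> fault, frames (E J)
R -> fault, frames (E J R)
E -> hit
F -> fault, evict R, frames (E J F)
J -> hit
Q -> fault, evict F, frames (E J Q)
J -> hit
E -> hit
F -> fault, evict Q, frames (E J F)
Hits: 4.

4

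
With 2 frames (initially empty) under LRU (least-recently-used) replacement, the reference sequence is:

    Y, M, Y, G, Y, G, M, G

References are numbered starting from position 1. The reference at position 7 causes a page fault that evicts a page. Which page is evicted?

pos 1: Y: fault, frames [Y]
pos 2: M: fault, frames [Y, M]
pos 3: Y: hit
pos 4: G: fault, evict M, frames [Y, G]
pos 5: Y: hit
pos 6: G: hit
pos 7: M: fault, evict Y, frames [G, M]
At position 7, page Y is evicted.

Y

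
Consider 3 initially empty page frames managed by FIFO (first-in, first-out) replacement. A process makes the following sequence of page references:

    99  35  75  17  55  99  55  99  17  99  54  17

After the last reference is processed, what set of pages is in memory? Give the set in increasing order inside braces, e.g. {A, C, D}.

{17, 54, 99}

99 -> fault, frames {99}
35 -> fault, frames {99,35}
75 -> fault, frames {99,35,75}
17 -> fault, evict 99, frames {35,75,17}
55 -> fault, evict 35, frames {75,17,55}
99 -> fault, evict 75, frames {17,55,99}
55 -> hit
99 -> hit
17 -> hit
99 -> hit
54 -> fault, evict 17, frames {55,99,54}
17 -> fault, evict 55, frames {99,54,17}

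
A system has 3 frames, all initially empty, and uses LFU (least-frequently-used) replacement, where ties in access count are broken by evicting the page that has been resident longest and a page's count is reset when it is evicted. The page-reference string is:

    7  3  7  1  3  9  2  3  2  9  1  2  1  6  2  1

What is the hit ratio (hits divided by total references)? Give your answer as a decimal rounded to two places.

0.44

7 -> miss, frames {7}
3 -> miss, frames {7,3}
7 -> hit
1 -> miss, frames {7,3,1}
3 -> hit
9 -> miss, evict 1, frames {7,3,9}
2 -> miss, evict 9, frames {7,3,2}
3 -> hit
2 -> hit
9 -> miss, evict 7, frames {3,2,9}
1 -> miss, evict 9, frames {3,2,1}
2 -> hit
1 -> hit
6 -> miss, evict 1, frames {3,2,6}
2 -> hit
1 -> miss, evict 6, frames {3,2,1}
Hits: 7 of 16 references → 7/16 = 0.4375.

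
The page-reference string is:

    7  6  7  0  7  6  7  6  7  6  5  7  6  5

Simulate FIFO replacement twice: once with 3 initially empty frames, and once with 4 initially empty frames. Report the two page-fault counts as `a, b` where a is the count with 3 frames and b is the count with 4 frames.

6, 4

3 frames: F F . F . . . . . . F F F . → 6 faults.
4 frames: F F . F . . . . . . F . . . → 4 faults.
4 < 6: adding a frame reduced faults, as is typical.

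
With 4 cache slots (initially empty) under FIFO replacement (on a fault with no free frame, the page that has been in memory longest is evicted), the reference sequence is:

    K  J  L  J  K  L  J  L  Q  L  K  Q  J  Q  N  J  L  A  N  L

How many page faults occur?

K → miss, frames [K]
J → miss, frames [K, J]
L → miss, frames [K, J, L]
J → hit
K → hit
L → hit
J → hit
L → hit
Q → miss, frames [K, J, L, Q]
L → hit
K → hit
Q → hit
J → hit
Q → hit
N → miss, evict K, frames [J, L, Q, N]
J → hit
L → hit
A → miss, evict J, frames [L, Q, N, A]
N → hit
L → hit
Page faults: 6.

6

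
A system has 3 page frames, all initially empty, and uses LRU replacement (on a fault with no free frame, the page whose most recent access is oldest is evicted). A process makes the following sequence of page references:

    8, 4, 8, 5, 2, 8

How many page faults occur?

4

8 → fault, frames {8}
4 → fault, frames {8,4}
8 → hit
5 → fault, frames {4,8,5}
2 → fault, evict 4, frames {8,5,2}
8 → hit
Page faults: 4.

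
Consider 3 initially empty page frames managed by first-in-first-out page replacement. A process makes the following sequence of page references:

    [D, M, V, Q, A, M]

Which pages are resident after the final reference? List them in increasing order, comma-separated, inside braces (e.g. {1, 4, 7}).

D → fault, frames {D}
M → fault, frames {D,M}
V → fault, frames {D,M,V}
Q → fault, evict D, frames {M,V,Q}
A → fault, evict M, frames {V,Q,A}
M → fault, evict V, frames {Q,A,M}

{A, M, Q}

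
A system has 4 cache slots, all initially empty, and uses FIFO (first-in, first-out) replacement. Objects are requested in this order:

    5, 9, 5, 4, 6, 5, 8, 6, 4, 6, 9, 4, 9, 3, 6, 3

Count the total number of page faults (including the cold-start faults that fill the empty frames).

6

5: miss, frames {5}
9: miss, frames {5,9}
5: hit
4: miss, frames {5,9,4}
6: miss, frames {5,9,4,6}
5: hit
8: miss, evict 5, frames {9,4,6,8}
6: hit
4: hit
6: hit
9: hit
4: hit
9: hit
3: miss, evict 9, frames {4,6,8,3}
6: hit
3: hit
Page faults: 6.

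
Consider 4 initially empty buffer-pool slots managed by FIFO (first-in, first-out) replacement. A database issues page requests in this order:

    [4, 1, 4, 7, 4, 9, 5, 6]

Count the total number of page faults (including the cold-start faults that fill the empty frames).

6

4: fault, frames {4}
1: fault, frames {4,1}
4: hit
7: fault, frames {4,1,7}
4: hit
9: fault, frames {4,1,7,9}
5: fault, evict 4, frames {1,7,9,5}
6: fault, evict 1, frames {7,9,5,6}
Page faults: 6.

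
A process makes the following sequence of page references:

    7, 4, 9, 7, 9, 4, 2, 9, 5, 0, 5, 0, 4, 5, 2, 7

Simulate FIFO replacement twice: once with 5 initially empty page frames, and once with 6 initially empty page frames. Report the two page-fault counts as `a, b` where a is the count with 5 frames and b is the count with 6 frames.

7, 6

5 frames: F F F . . . F . F F . . . . . F → 7 faults.
6 frames: F F F . . . F . F F . . . . . . → 6 faults.
6 < 7: adding a frame reduced faults, as is typical.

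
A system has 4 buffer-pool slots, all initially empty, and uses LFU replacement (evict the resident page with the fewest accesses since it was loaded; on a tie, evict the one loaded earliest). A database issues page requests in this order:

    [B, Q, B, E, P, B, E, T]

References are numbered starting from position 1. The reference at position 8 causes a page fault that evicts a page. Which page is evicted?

pos 1: B -> miss, frames (B)
pos 2: Q -> miss, frames (B Q)
pos 3: B -> hit
pos 4: E -> miss, frames (B Q E)
pos 5: P -> miss, frames (B Q E P)
pos 6: B -> hit
pos 7: E -> hit
pos 8: T -> miss, evict Q, frames (B E P T)
At position 8, page Q is evicted.

Q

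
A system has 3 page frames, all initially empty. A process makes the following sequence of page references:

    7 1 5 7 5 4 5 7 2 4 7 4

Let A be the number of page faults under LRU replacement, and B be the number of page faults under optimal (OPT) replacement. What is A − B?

1

Under LRU: F F F . . F . . F F . . → 6 faults.
Under OPT: F F F . . F . . F . . . → 5 faults.
A − B = 6 − 5 = 1.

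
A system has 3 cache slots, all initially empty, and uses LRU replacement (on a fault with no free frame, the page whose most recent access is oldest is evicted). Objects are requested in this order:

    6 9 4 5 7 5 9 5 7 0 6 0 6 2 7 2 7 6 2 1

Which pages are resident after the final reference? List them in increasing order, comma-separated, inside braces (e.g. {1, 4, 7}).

6 → fault, frames (6)
9 → fault, frames (6 9)
4 → fault, frames (6 9 4)
5 → fault, evict 6, frames (9 4 5)
7 → fault, evict 9, frames (4 5 7)
5 → hit
9 → fault, evict 4, frames (7 5 9)
5 → hit
7 → hit
0 → fault, evict 9, frames (5 7 0)
6 → fault, evict 5, frames (7 0 6)
0 → hit
6 → hit
2 → fault, evict 7, frames (0 6 2)
7 → fault, evict 0, frames (6 2 7)
2 → hit
7 → hit
6 → hit
2 → hit
1 → fault, evict 7, frames (6 2 1)

{1, 2, 6}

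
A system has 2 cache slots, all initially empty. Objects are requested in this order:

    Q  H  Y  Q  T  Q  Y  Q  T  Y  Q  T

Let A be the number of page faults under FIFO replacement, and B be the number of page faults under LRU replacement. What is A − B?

Under FIFO: F F F F F . F F F F F F → 11 faults.
Under LRU: F F F F F . F . F F F F → 10 faults.
A − B = 11 − 10 = 1.

1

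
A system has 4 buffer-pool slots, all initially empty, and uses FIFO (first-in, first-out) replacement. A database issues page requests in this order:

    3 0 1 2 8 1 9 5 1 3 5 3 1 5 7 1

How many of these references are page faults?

3 → miss, frames [3]
0 → miss, frames [3, 0]
1 → miss, frames [3, 0, 1]
2 → miss, frames [3, 0, 1, 2]
8 → miss, evict 3, frames [0, 1, 2, 8]
1 → hit
9 → miss, evict 0, frames [1, 2, 8, 9]
5 → miss, evict 1, frames [2, 8, 9, 5]
1 → miss, evict 2, frames [8, 9, 5, 1]
3 → miss, evict 8, frames [9, 5, 1, 3]
5 → hit
3 → hit
1 → hit
5 → hit
7 → miss, evict 9, frames [5, 1, 3, 7]
1 → hit
Page faults: 10.

10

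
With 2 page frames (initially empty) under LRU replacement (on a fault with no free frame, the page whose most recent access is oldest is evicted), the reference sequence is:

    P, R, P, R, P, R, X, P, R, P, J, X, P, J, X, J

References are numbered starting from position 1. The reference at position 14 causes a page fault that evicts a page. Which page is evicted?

X

pos 1: P -> miss, frames (P)
pos 2: R -> miss, frames (P R)
pos 3: P -> hit
pos 4: R -> hit
pos 5: P -> hit
pos 6: R -> hit
pos 7: X -> miss, evict P, frames (R X)
pos 8: P -> miss, evict R, frames (X P)
pos 9: R -> miss, evict X, frames (P R)
pos 10: P -> hit
pos 11: J -> miss, evict R, frames (P J)
pos 12: X -> miss, evict P, frames (J X)
pos 13: P -> miss, evict J, frames (X P)
pos 14: J -> miss, evict X, frames (P J)
At position 14, page X is evicted.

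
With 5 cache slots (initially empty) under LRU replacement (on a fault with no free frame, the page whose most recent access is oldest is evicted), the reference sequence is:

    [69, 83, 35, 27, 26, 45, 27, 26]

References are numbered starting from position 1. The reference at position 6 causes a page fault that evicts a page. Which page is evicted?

pos 1: 69: fault, frames (69)
pos 2: 83: fault, frames (69 83)
pos 3: 35: fault, frames (69 83 35)
pos 4: 27: fault, frames (69 83 35 27)
pos 5: 26: fault, frames (69 83 35 27 26)
pos 6: 45: fault, evict 69, frames (83 35 27 26 45)
At position 6, page 69 is evicted.

69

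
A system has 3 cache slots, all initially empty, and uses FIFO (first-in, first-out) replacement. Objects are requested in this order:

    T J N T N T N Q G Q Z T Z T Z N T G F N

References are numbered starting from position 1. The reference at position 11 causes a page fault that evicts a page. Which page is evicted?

pos 1: T → miss, frames {T}
pos 2: J → miss, frames {T,J}
pos 3: N → miss, frames {T,J,N}
pos 4: T → hit
pos 5: N → hit
pos 6: T → hit
pos 7: N → hit
pos 8: Q → miss, evict T, frames {J,N,Q}
pos 9: G → miss, evict J, frames {N,Q,G}
pos 10: Q → hit
pos 11: Z → miss, evict N, frames {Q,G,Z}
At position 11, page N is evicted.

N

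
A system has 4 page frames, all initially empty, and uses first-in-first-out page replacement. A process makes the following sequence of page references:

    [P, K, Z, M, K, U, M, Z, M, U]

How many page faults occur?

5

P → fault, frames (P)
K → fault, frames (P K)
Z → fault, frames (P K Z)
M → fault, frames (P K Z M)
K → hit
U → fault, evict P, frames (K Z M U)
M → hit
Z → hit
M → hit
U → hit
Page faults: 5.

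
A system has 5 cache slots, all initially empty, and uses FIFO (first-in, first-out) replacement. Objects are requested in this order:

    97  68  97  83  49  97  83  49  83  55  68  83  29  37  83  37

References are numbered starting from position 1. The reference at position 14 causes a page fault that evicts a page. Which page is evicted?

pos 1: 97: fault, frames {97}
pos 2: 68: fault, frames {97,68}
pos 3: 97: hit
pos 4: 83: fault, frames {97,68,83}
pos 5: 49: fault, frames {97,68,83,49}
pos 6: 97: hit
pos 7: 83: hit
pos 8: 49: hit
pos 9: 83: hit
pos 10: 55: fault, frames {97,68,83,49,55}
pos 11: 68: hit
pos 12: 83: hit
pos 13: 29: fault, evict 97, frames {68,83,49,55,29}
pos 14: 37: fault, evict 68, frames {83,49,55,29,37}
At position 14, page 68 is evicted.

68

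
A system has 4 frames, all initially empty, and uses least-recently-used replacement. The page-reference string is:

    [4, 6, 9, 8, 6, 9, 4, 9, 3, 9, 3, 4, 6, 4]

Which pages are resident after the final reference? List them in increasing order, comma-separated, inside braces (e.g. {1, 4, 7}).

{3, 4, 6, 9}

4: miss, frames {4}
6: miss, frames {4,6}
9: miss, frames {4,6,9}
8: miss, frames {4,6,9,8}
6: hit
9: hit
4: hit
9: hit
3: miss, evict 8, frames {6,4,9,3}
9: hit
3: hit
4: hit
6: hit
4: hit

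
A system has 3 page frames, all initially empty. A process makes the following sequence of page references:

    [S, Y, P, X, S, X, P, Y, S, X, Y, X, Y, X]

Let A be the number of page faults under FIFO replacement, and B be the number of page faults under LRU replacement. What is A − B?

Under FIFO: F F F F F . . F . . . . . . → 6 faults.
Under LRU: F F F F F . . F F F . . . . → 8 faults.
A − B = 6 − 8 = -2.

-2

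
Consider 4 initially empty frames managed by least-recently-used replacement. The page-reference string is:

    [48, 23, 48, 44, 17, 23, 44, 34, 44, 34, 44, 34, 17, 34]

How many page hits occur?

9

48 → fault, frames {48}
23 → fault, frames {48,23}
48 → hit
44 → fault, frames {23,48,44}
17 → fault, frames {23,48,44,17}
23 → hit
44 → hit
34 → fault, evict 48, frames {17,23,44,34}
44 → hit
34 → hit
44 → hit
34 → hit
17 → hit
34 → hit
Hits: 9.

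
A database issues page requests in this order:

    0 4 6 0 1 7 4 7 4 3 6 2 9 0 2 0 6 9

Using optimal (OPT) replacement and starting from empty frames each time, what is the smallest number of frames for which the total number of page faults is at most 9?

f=1: 18 faults
f=2: 13 faults
f=3: 10 faults
f=4: 8 faults
f=5: 8 faults
f=6: 8 faults
f=7: 8 faults
f=8: 8 faults
Smallest f with faults ≤ 9 is 4.

4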